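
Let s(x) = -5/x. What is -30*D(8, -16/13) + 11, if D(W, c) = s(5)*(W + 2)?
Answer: 311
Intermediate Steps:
D(W, c) = -2 - W (D(W, c) = (-5/5)*(W + 2) = (-5*⅕)*(2 + W) = -(2 + W) = -2 - W)
-30*D(8, -16/13) + 11 = -30*(-2 - 1*8) + 11 = -30*(-2 - 8) + 11 = -30*(-10) + 11 = 300 + 11 = 311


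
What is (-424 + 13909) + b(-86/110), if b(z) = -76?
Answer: 13409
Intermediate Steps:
(-424 + 13909) + b(-86/110) = (-424 + 13909) - 76 = 13485 - 76 = 13409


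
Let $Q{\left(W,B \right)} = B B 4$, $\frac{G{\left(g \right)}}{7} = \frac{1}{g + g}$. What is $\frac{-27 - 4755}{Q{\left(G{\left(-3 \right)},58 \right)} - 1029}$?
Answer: $- \frac{4782}{12427} \approx -0.38481$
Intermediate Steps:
$G{\left(g \right)} = \frac{7}{2 g}$ ($G{\left(g \right)} = \frac{7}{g + g} = \frac{7}{2 g}$)
$Q{\left(W,B \right)} = 4 B^{2}$ ($Q{\left(W,B \right)} = B^{2} \cdot 4 = 4 B^{2}$)
$\frac{-27 - 4755}{Q{\left(G{\left(-3 \right)},58 \right)} - 1029} = \frac{-27 - 4755}{4 \cdot 58^{2} - 1029} = - \frac{4782}{4 \cdot 3364 - 1029} = - \frac{4782}{13456 - 1029} = - \frac{4782}{12427}$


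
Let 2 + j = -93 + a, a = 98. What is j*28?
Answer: 84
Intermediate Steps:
j = 3 (j = -2 + (-93 + 98) = -2 + 5 = 3)
j*28 = 3*28 = 84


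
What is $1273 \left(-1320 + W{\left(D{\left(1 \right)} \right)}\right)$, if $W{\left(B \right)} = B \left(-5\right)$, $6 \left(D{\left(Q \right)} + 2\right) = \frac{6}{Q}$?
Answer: $-1673995$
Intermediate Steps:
$D{\left(Q \right)} = -2 + \frac{1}{Q}$ ($D{\left(Q \right)} = -2 + \frac{6 \frac{1}{Q}}{6} = -2 + \frac{1}{Q}$)
$W{\left(B \right)} = - 5 B$
$1273 \left(-1320 + W{\left(D{\left(1 \right)} \right)}\right) = 1273 \left(-1320 - 5 \left(-2 + 1^{-1}\right)\right) = 1273 \left(-1320 - 5 \left(-2 + 1\right)\right) = 1273 \left(-1320 - -5\right) = 1273 \left(-1320 + 5\right) = 1273 \left(-1315\right) = -1673995$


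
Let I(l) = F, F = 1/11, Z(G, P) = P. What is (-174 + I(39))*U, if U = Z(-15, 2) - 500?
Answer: 952674/11 ≈ 86607.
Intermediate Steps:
F = 1/11 ≈ 0.090909
U = -498 (U = 2 - 500 = -498)
I(l) = 1/11
(-174 + I(39))*U = (-174 + 1/11)*(-498) = -1913/11*(-498) = 952674/11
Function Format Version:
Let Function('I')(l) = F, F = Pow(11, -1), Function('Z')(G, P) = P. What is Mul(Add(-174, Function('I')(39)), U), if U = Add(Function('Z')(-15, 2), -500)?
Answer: Rational(952674, 11) ≈ 86607.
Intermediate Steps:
F = Rational(1, 11) ≈ 0.090909
U = -498 (U = Add(2, -500) = -498)
Function('I')(l) = Rational(1, 11)
Mul(Add(-174, Function('I')(39)), U) = Mul(Add(-174, Rational(1, 11)), -498) = Mul(Rational(-1913, 11), -498) = Rational(952674, 11)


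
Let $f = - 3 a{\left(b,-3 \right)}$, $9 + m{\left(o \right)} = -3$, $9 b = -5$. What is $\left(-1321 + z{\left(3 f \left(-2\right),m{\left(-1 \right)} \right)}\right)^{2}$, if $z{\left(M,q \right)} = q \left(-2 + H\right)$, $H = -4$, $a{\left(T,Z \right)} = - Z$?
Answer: $1560001$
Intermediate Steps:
$b = - \frac{5}{9}$ ($b = \frac{1}{9} \left(-5\right) = - \frac{5}{9} \approx -0.55556$)
$m{\left(o \right)} = -12$ ($m{\left(o \right)} = -9 - 3 = -12$)
$f = -9$ ($f = - 3 \left(\left(-1\right) \left(-3\right)\right) = \left(-3\right) 3 = -9$)
$z{\left(M,q \right)} = - 6 q$ ($z{\left(M,q \right)} = q \left(-2 - 4\right) = q \left(-6\right) = - 6 q$)
$\left(-1321 + z{\left(3 f \left(-2\right),m{\left(-1 \right)} \right)}\right)^{2} = \left(-1321 - -72\right)^{2} = \left(-1321 + 72\right)^{2} = \left(-1249\right)^{2} = 1560001$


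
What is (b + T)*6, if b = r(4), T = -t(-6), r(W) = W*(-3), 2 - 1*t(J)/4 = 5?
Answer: 0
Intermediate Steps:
t(J) = -12 (t(J) = 8 - 4*5 = 8 - 20 = -12)
r(W) = -3*W
T = 12 (T = -1*(-12) = 12)
b = -12 (b = -3*4 = -12)
(b + T)*6 = (-12 + 12)*6 = 0*6 = 0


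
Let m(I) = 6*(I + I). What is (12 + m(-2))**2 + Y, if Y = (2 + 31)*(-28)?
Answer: -780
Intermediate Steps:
Y = -924 (Y = 33*(-28) = -924)
m(I) = 12*I (m(I) = 6*(2*I) = 12*I)
(12 + m(-2))**2 + Y = (12 + 12*(-2))**2 - 924 = (12 - 24)**2 - 924 = (-12)**2 - 924 = 144 - 924 = -780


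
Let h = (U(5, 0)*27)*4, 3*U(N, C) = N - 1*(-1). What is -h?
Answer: -216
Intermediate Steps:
U(N, C) = 1/3 + N/3 (U(N, C) = (N - 1*(-1))/3 = (N + 1)/3 = (1 + N)/3 = 1/3 + N/3)
h = 216 (h = ((1/3 + (1/3)*5)*27)*4 = ((1/3 + 5/3)*27)*4 = (2*27)*4 = 54*4 = 216)
-h = -1*216 = -216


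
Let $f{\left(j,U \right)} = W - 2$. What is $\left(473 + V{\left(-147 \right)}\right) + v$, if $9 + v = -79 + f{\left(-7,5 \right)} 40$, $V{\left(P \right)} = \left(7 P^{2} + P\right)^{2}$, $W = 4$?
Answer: $22836045921$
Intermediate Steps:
$f{\left(j,U \right)} = 2$ ($f{\left(j,U \right)} = 4 - 2 = 2$)
$V{\left(P \right)} = \left(P + 7 P^{2}\right)^{2}$
$v = -8$ ($v = -9 + \left(-79 + 2 \cdot 40\right) = -9 + \left(-79 + 80\right) = -9 + 1 = -8$)
$\left(473 + V{\left(-147 \right)}\right) + v = \left(473 + \left(-147\right)^{2} \left(1 + 7 \left(-147\right)\right)^{2}\right) - 8 = \left(473 + 21609 \left(1 - 1029\right)^{2}\right) - 8 = \left(473 + 21609 \left(-1028\right)^{2}\right) - 8 = \left(473 + 21609 \cdot 1056784\right) - 8 = \left(473 + 22836045456\right) - 8 = 22836045929 - 8 = 22836045921$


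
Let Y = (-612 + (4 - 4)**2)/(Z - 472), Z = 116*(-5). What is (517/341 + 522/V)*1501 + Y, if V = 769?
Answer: 20659621342/6269657 ≈ 3295.2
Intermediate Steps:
Z = -580
Y = 153/263 (Y = (-612 + (4 - 4)**2)/(-580 - 472) = (-612 + 0**2)/(-1052) = (-612 + 0)*(-1/1052) = -612*(-1/1052) = 153/263 ≈ 0.58175)
(517/341 + 522/V)*1501 + Y = (517/341 + 522/769)*1501 + 153/263 = (517*(1/341) + 522*(1/769))*1501 + 153/263 = (47/31 + 522/769)*1501 + 153/263 = (52325/23839)*1501 + 153/263 = 78539825/23839 + 153/263 = 20659621342/6269657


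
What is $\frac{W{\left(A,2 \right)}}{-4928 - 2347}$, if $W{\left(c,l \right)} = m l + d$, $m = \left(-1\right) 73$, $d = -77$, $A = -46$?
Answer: $\frac{223}{7275} \approx 0.030653$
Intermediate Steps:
$m = -73$
$W{\left(c,l \right)} = -77 - 73 l$ ($W{\left(c,l \right)} = - 73 l - 77 = -77 - 73 l$)
$\frac{W{\left(A,2 \right)}}{-4928 - 2347} = \frac{-77 - 146}{-4928 - 2347} = - \frac{223}{-7275} = \left(-223\right) \left(- \frac{1}{7275}\right) = \frac{223}{7275}$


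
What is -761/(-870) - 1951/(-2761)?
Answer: 3798491/2402070 ≈ 1.5813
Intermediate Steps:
-761/(-870) - 1951/(-2761) = -761*(-1/870) - 1951*(-1/2761) = 761/870 + 1951/2761 = 3798491/2402070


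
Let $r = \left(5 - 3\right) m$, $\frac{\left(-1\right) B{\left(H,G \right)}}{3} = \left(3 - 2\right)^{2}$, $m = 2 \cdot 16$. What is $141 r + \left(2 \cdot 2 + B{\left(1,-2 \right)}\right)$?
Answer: $9025$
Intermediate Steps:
$m = 32$
$B{\left(H,G \right)} = -3$ ($B{\left(H,G \right)} = - 3 \left(3 - 2\right)^{2} = - 3 \cdot 1^{2} = \left(-3\right) 1 = -3$)
$r = 64$ ($r = \left(5 - 3\right) 32 = 2 \cdot 32 = 64$)
$141 r + \left(2 \cdot 2 + B{\left(1,-2 \right)}\right) = 141 \cdot 64 + \left(2 \cdot 2 - 3\right) = 9024 + \left(4 - 3\right) = 9024 + 1 = 9025$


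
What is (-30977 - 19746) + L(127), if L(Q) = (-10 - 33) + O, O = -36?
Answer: -50802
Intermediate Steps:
L(Q) = -79 (L(Q) = (-10 - 33) - 36 = -43 - 36 = -79)
(-30977 - 19746) + L(127) = (-30977 - 19746) - 79 = -50723 - 79 = -50802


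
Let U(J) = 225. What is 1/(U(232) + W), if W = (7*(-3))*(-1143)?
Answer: 1/24228 ≈ 4.1275e-5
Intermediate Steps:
W = 24003 (W = -21*(-1143) = 24003)
1/(U(232) + W) = 1/(225 + 24003) = 1/24228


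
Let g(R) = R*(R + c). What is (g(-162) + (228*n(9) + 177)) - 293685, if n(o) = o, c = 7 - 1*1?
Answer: -266184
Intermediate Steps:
c = 6 (c = 7 - 1 = 6)
g(R) = R*(6 + R) (g(R) = R*(R + 6) = R*(6 + R))
(g(-162) + (228*n(9) + 177)) - 293685 = (-162*(6 - 162) + (228*9 + 177)) - 293685 = (-162*(-156) + (2052 + 177)) - 293685 = (25272 + 2229) - 293685 = 27501 - 293685 = -266184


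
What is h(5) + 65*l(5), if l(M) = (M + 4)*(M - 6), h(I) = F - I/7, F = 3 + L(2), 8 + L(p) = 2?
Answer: -4121/7 ≈ -588.71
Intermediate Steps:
L(p) = -6 (L(p) = -8 + 2 = -6)
F = -3 (F = 3 - 6 = -3)
h(I) = -3 - I/7
l(M) = (-6 + M)*(4 + M) (l(M) = (4 + M)*(-6 + M) = (-6 + M)*(4 + M))
h(5) + 65*l(5) = (-3 - ⅐*5) + 65*(-24 + 5² - 2*5) = (-3 - 5/7) + 65*(-24 + 25 - 10) = -26/7 + 65*(-9) = -26/7 - 585 = -4121/7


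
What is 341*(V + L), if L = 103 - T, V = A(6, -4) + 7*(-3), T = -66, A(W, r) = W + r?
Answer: 51150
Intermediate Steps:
V = -19 (V = (6 - 4) + 7*(-3) = 2 - 21 = -19)
L = 169 (L = 103 - 1*(-66) = 103 + 66 = 169)
341*(V + L) = 341*(-19 + 169) = 341*150 = 51150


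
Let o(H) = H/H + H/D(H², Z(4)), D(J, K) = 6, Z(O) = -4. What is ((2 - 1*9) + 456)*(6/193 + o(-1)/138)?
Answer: 2663917/159804 ≈ 16.670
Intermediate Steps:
o(H) = 1 + H/6 (o(H) = H/H + H/6 = 1 + H*(⅙) = 1 + H/6)
((2 - 1*9) + 456)*(6/193 + o(-1)/138) = ((2 - 1*9) + 456)*(6/193 + (1 + (⅙)*(-1))/138) = ((2 - 9) + 456)*(6*(1/193) + (1 - ⅙)*(1/138)) = (-7 + 456)*(6/193 + (⅚)*(1/138)) = 449*(6/193 + 5/828) = 449*(5933/159804) = 2663917/159804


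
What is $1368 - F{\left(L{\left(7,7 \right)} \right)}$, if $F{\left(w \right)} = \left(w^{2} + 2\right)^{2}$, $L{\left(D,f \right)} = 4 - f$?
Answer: $1247$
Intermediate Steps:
$F{\left(w \right)} = \left(2 + w^{2}\right)^{2}$
$1368 - F{\left(L{\left(7,7 \right)} \right)} = 1368 - \left(2 + \left(4 - 7\right)^{2}\right)^{2} = 1368 - \left(2 + \left(-3\right)^{2}\right)^{2} = 1368 - \left(2 + 9\right)^{2} = 1368 - 11^{2} = 1368 - 121 = 1247$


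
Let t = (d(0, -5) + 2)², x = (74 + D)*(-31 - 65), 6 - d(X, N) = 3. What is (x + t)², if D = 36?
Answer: 110986225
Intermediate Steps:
d(X, N) = 3 (d(X, N) = 6 - 1*3 = 6 - 3 = 3)
x = -10560 (x = (74 + 36)*(-31 - 65) = 110*(-96) = -10560)
t = 25 (t = (3 + 2)² = 5² = 25)
(x + t)² = (-10560 + 25)² = (-10535)² = 110986225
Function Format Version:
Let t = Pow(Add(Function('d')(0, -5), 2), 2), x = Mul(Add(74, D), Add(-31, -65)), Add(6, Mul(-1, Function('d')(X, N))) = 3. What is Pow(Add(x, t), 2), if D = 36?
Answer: 110986225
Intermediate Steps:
Function('d')(X, N) = 3 (Function('d')(X, N) = Add(6, Mul(-1, 3)) = Add(6, -3) = 3)
x = -10560 (x = Mul(Add(74, 36), Add(-31, -65)) = Mul(110, -96) = -10560)
t = 25 (t = Pow(Add(3, 2), 2) = Pow(5, 2) = 25)
Pow(Add(x, t), 2) = Pow(Add(-10560, 25), 2) = Pow(-10535, 2) = 110986225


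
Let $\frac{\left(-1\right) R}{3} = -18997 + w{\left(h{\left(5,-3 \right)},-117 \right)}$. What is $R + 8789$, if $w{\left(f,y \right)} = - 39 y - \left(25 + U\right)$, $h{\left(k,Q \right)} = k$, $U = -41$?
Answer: $52043$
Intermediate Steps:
$w{\left(f,y \right)} = 16 - 39 y$ ($w{\left(f,y \right)} = - 39 y - -16 = - 39 y + \left(-25 + 41\right) = - 39 y + 16 = 16 - 39 y$)
$R = 43254$ ($R = - 3 \left(-18997 + \left(16 - -4563\right)\right) = - 3 \left(-18997 + \left(16 + 4563\right)\right) = - 3 \left(-18997 + 4579\right) = \left(-3\right) \left(-14418\right) = 43254$)
$R + 8789 = 43254 + 8789 = 52043$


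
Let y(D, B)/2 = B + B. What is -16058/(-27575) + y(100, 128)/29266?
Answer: 242035914/403504975 ≈ 0.59983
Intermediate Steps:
y(D, B) = 4*B (y(D, B) = 2*(B + B) = 2*(2*B) = 4*B)
-16058/(-27575) + y(100, 128)/29266 = -16058/(-27575) + (4*128)/29266 = -16058*(-1/27575) + 512*(1/29266) = 16058/27575 + 256/14633 = 242035914/403504975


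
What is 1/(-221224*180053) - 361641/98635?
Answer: -14404900539653587/3928833745949720 ≈ -3.6665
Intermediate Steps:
1/(-221224*180053) - 361641/98635 = -1/221224*1/180053 - 361641*1/98635 = -1/39832044872 - 361641/98635 = -14404900539653587/3928833745949720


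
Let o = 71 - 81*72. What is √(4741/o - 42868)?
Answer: I*√1422778551929/5761 ≈ 207.05*I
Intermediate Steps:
o = -5761 (o = 71 - 5832 = -5761)
√(4741/o - 42868) = √(4741/(-5761) - 42868) = √(4741*(-1/5761) - 42868) = √(-4741/5761 - 42868) = √(-246967289/5761) = I*√1422778551929/5761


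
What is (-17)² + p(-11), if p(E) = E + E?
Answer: 267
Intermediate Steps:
p(E) = 2*E
(-17)² + p(-11) = (-17)² + 2*(-11) = 289 - 22 = 267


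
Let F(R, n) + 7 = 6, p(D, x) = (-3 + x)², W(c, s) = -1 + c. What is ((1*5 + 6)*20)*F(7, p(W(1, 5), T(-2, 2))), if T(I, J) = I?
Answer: -220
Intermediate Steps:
F(R, n) = -1 (F(R, n) = -7 + 6 = -1)
((1*5 + 6)*20)*F(7, p(W(1, 5), T(-2, 2))) = ((1*5 + 6)*20)*(-1) = ((5 + 6)*20)*(-1) = (11*20)*(-1) = 220*(-1) = -220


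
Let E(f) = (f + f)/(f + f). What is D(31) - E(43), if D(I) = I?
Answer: 30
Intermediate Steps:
E(f) = 1 (E(f) = (2*f)/((2*f)) = (2*f)*(1/(2*f)) = 1)
D(31) - E(43) = 31 - 1*1 = 31 - 1 = 30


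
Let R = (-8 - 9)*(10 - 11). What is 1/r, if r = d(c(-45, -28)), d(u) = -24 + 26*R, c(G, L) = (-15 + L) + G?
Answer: 1/418 ≈ 0.0023923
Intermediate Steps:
c(G, L) = -15 + G + L
R = 17 (R = -17*(-1) = 17)
d(u) = 418 (d(u) = -24 + 26*17 = -24 + 442 = 418)
r = 418
1/r = 1/418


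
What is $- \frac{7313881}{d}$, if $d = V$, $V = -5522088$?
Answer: $\frac{7313881}{5522088} \approx 1.3245$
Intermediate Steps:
$d = -5522088$
$- \frac{7313881}{d} = - \frac{7313881}{-5522088} = \left(-7313881\right) \left(- \frac{1}{5522088}\right) = \frac{7313881}{5522088}$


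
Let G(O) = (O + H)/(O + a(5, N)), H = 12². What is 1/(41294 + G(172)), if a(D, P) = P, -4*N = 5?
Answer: 683/28205066 ≈ 2.4215e-5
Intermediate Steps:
N = -5/4 (N = -¼*5 = -5/4 ≈ -1.2500)
H = 144
G(O) = (144 + O)/(-5/4 + O) (G(O) = (O + 144)/(O - 5/4) = (144 + O)/(-5/4 + O))
1/(41294 + G(172)) = 1/(41294 + 4*(144 + 172)/(-5 + 4*172)) = 1/(41294 + 4*316/(-5 + 688)) = 1/(41294 + 4*316/683) = 1/(41294 + 4*(1/683)*316) = 1/(41294 + 1264/683) = 1/(28205066/683) = 683/28205066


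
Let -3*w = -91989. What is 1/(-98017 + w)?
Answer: -1/67354 ≈ -1.4847e-5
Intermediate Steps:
w = 30663 (w = -⅓*(-91989) = 30663)
1/(-98017 + w) = 1/(-98017 + 30663) = 1/(-67354) = -1/67354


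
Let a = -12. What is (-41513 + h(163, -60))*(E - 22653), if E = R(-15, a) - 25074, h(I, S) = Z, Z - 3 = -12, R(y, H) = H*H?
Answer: 1975741326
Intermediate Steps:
R(y, H) = H**2
Z = -9 (Z = 3 - 12 = -9)
h(I, S) = -9
E = -24930 (E = (-12)**2 - 25074 = 144 - 25074 = -24930)
(-41513 + h(163, -60))*(E - 22653) = (-41513 - 9)*(-24930 - 22653) = -41522*(-47583) = 1975741326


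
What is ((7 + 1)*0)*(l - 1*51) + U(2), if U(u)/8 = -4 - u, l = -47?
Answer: -48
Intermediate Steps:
U(u) = -32 - 8*u (U(u) = 8*(-4 - u) = -32 - 8*u)
((7 + 1)*0)*(l - 1*51) + U(2) = ((7 + 1)*0)*(-47 - 1*51) + (-32 - 8*2) = (8*0)*(-47 - 51) + (-32 - 16) = 0*(-98) - 48 = 0 - 48 = -48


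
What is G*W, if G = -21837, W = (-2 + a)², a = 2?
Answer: 0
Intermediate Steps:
W = 0 (W = (-2 + 2)² = 0² = 0)
G*W = -21837*0 = 0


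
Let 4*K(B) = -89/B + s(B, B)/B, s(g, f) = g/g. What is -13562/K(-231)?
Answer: -142401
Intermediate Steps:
s(g, f) = 1
K(B) = -22/B (K(B) = (-89/B + 1/B)/4 = (-88/B)/4 = -22/B)
-13562/K(-231) = -13562/((-22/(-231))) = -13562/((-22*(-1/231))) = -13562/2/21 = -13562*21/2 = -142401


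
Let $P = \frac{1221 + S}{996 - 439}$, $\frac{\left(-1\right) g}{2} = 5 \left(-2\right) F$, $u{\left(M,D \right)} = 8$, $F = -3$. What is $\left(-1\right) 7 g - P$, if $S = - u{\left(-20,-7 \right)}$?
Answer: $\frac{232727}{557} \approx 417.82$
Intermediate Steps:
$S = -8$ ($S = \left(-1\right) 8 = -8$)
$g = -60$ ($g = - 2 \cdot 5 \left(-2\right) \left(-3\right) = - 2 \left(\left(-10\right) \left(-3\right)\right) = \left(-2\right) 30 = -60$)
$P = \frac{1213}{557}$ ($P = \frac{1221 - 8}{996 - 439} = \frac{1213}{557} \approx 2.1777$)
$\left(-1\right) 7 g - P = \left(-1\right) 7 \left(-60\right) - \frac{1213}{557} = \left(-7\right) \left(-60\right) - \frac{1213}{557} = 420 - \frac{1213}{557} = \frac{232727}{557}$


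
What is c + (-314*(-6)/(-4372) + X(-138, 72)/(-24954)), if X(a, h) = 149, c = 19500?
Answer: 531845162809/27274722 ≈ 19500.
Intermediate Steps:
c + (-314*(-6)/(-4372) + X(-138, 72)/(-24954)) = 19500 + (-314*(-6)/(-4372) + 149/(-24954)) = 19500 + (1884*(-1/4372) + 149*(-1/24954)) = 19500 + (-471/1093 - 149/24954) = 19500 - 11916191/27274722 = 531845162809/27274722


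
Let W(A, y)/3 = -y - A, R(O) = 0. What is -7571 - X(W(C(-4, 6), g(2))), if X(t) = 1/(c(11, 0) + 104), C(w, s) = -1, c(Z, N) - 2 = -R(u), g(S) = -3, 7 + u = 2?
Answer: -802527/106 ≈ -7571.0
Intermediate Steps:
u = -5 (u = -7 + 2 = -5)
c(Z, N) = 2 (c(Z, N) = 2 - 1*0 = 2 + 0 = 2)
W(A, y) = -3*A - 3*y (W(A, y) = 3*(-y - A) = 3*(-A - y) = -3*A - 3*y)
X(t) = 1/106 (X(t) = 1/(2 + 104) = 1/106)
-7571 - X(W(C(-4, 6), g(2))) = -7571 - 1*1/106 = -7571 - 1/106 = -802527/106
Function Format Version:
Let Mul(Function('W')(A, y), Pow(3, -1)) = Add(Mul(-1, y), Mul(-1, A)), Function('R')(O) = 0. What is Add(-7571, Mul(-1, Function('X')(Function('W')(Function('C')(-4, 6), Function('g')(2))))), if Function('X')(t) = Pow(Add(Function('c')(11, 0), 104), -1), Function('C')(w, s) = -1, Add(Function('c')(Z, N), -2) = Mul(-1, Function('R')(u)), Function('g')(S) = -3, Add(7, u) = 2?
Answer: Rational(-802527, 106) ≈ -7571.0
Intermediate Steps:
u = -5 (u = Add(-7, 2) = -5)
Function('c')(Z, N) = 2 (Function('c')(Z, N) = Add(2, Mul(-1, 0)) = Add(2, 0) = 2)
Function('W')(A, y) = Add(Mul(-3, A), Mul(-3, y)) (Function('W')(A, y) = Mul(3, Add(Mul(-1, y), Mul(-1, A))) = Mul(3, Add(Mul(-1, A), Mul(-1, y))) = Add(Mul(-3, A), Mul(-3, y)))
Function('X')(t) = Rational(1, 106) (Function('X')(t) = Pow(Add(2, 104), -1) = Pow(106, -1) = Rational(1, 106))
Add(-7571, Mul(-1, Function('X')(Function('W')(Function('C')(-4, 6), Function('g')(2))))) = Add(-7571, Mul(-1, Rational(1, 106))) = Add(-7571, Rational(-1, 106)) = Rational(-802527, 106)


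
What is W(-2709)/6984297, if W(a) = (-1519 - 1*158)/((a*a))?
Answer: -13/397329672033 ≈ -3.2718e-11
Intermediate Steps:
W(a) = -1677/a**2 (W(a) = (-1519 - 158)/(a**2) = -1677/a**2)
W(-2709)/6984297 = -1677/(-2709)**2/6984297 = -1677*1/7338681*(1/6984297) = -13/56889*1/6984297 = -13/397329672033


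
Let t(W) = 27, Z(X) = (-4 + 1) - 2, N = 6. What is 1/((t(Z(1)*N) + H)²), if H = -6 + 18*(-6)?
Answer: 1/7569 ≈ 0.00013212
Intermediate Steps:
Z(X) = -5 (Z(X) = -3 - 2 = -5)
H = -114 (H = -6 - 108 = -114)
1/((t(Z(1)*N) + H)²) = 1/((27 - 114)²) = 1/((-87)²) = 1/7569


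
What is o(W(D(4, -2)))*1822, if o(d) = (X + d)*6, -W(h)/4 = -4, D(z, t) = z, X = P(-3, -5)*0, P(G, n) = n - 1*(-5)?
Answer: 174912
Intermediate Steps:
P(G, n) = 5 + n (P(G, n) = n + 5 = 5 + n)
X = 0 (X = (5 - 5)*0 = 0*0 = 0)
W(h) = 16 (W(h) = -4*(-4) = 16)
o(d) = 6*d (o(d) = (0 + d)*6 = d*6 = 6*d)
o(W(D(4, -2)))*1822 = (6*16)*1822 = 96*1822 = 174912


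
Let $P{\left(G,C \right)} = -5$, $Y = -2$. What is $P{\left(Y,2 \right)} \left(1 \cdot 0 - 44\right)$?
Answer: $220$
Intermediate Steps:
$P{\left(Y,2 \right)} \left(1 \cdot 0 - 44\right) = - 5 \left(1 \cdot 0 - 44\right) = - 5 \left(0 - 44\right) = \left(-5\right) \left(-44\right) = 220$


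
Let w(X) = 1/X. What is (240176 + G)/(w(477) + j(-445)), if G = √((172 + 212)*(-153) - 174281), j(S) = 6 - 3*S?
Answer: 57281976/319829 + 477*I*√233033/639658 ≈ 179.1 + 0.35998*I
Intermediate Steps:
G = I*√233033 (G = √(384*(-153) - 174281) = √(-58752 - 174281) = √(-233033) = I*√233033 ≈ 482.73*I)
(240176 + G)/(w(477) + j(-445)) = (240176 + I*√233033)/(1/477 + (6 - 3*(-445))) = (240176 + I*√233033)/(1/477 + (6 + 1335)) = (240176 + I*√233033)/(1/477 + 1341) = (240176 + I*√233033)/(639658/477) = (240176 + I*√233033)*(477/639658) = 57281976/319829 + 477*I*√233033/639658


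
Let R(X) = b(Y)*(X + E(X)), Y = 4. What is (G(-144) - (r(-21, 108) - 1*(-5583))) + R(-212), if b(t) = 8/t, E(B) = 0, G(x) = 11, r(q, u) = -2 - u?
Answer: -5886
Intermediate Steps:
R(X) = 2*X (R(X) = (8/4)*(X + 0) = (8*(¼))*X = 2*X)
(G(-144) - (r(-21, 108) - 1*(-5583))) + R(-212) = (11 - ((-2 - 1*108) - 1*(-5583))) + 2*(-212) = (11 - ((-2 - 108) + 5583)) - 424 = (11 - (-110 + 5583)) - 424 = (11 - 1*5473) - 424 = (11 - 5473) - 424 = -5462 - 424 = -5886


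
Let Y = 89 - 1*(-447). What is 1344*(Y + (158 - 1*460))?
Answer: 314496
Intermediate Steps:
Y = 536 (Y = 89 + 447 = 536)
1344*(Y + (158 - 1*460)) = 1344*(536 + (158 - 1*460)) = 1344*(536 + (158 - 460)) = 1344*(536 - 302) = 1344*234 = 314496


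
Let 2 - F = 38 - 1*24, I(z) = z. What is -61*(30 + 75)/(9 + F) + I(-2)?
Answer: 2133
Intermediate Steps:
F = -12 (F = 2 - (38 - 1*24) = 2 - (38 - 24) = 2 - 1*14 = 2 - 14 = -12)
-61*(30 + 75)/(9 + F) + I(-2) = -61*(30 + 75)/(9 - 12) - 2 = -6405/(-3) - 2 = -6405*(-1)/3 - 2 = -61*(-35) - 2 = 2135 - 2 = 2133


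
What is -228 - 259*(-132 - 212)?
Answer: 88868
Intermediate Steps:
-228 - 259*(-132 - 212) = -228 - 259*(-344) = -228 + 89096 = 88868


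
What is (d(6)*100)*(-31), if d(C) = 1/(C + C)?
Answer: -775/3 ≈ -258.33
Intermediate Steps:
d(C) = 1/(2*C)
(d(6)*100)*(-31) = (((1/2)/6)*100)*(-31) = (((1/2)*(1/6))*100)*(-31) = ((1/12)*100)*(-31) = (25/3)*(-31) = -775/3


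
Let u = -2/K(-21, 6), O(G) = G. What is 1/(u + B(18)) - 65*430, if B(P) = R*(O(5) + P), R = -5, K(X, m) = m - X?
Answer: -86840677/3107 ≈ -27950.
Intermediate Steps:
B(P) = -25 - 5*P (B(P) = -5*(5 + P) = -25 - 5*P)
u = -2/27 (u = -2/(6 - 1*(-21)) = -2/(6 + 21) = -2/27 ≈ -0.074074)
1/(u + B(18)) - 65*430 = 1/(-2/27 + (-25 - 5*18)) - 65*430 = 1/(-2/27 + (-25 - 90)) - 27950 = 1/(-2/27 - 115) - 27950 = 1/(-3107/27) - 27950 = -27/3107 - 27950 = -86840677/3107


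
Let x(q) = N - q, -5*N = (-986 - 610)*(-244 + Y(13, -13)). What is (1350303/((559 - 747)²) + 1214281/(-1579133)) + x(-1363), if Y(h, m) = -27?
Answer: -23749150493804977/279064383760 ≈ -85103.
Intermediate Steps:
N = -432516/5 (N = -(-986 - 610)*(-244 - 27)/5 = -(-1596)*(-271)/5 = -⅕*432516 = -432516/5 ≈ -86503.)
x(q) = -432516/5 - q
(1350303/((559 - 747)²) + 1214281/(-1579133)) + x(-1363) = (1350303/((559 - 747)²) + 1214281/(-1579133)) + (-432516/5 - 1*(-1363)) = (1350303/((-188)²) + 1214281*(-1/1579133)) + (-432516/5 + 1363) = (1350303/35344 - 1214281/1579133) - 425701/5 = 2089390479635/55812876752 - 425701/5 = -23749150493804977/279064383760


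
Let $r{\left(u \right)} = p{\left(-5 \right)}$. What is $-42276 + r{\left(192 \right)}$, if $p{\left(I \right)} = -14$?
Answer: $-42290$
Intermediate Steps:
$r{\left(u \right)} = -14$
$-42276 + r{\left(192 \right)} = -42276 - 14 = -42290$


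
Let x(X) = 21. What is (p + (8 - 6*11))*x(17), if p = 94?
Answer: 756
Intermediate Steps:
(p + (8 - 6*11))*x(17) = (94 + (8 - 6*11))*21 = (94 + (8 - 66))*21 = (94 - 58)*21 = 36*21 = 756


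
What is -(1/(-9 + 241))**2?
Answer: -1/53824 ≈ -1.8579e-5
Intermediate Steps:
-(1/(-9 + 241))**2 = -(1/232)**2 = -1*1/53824 = -1/53824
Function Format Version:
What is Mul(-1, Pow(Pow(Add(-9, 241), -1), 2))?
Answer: Rational(-1, 53824) ≈ -1.8579e-5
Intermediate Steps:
Mul(-1, Pow(Pow(Add(-9, 241), -1), 2)) = Mul(-1, Pow(Pow(232, -1), 2)) = Mul(-1, Pow(Rational(1, 232), 2)) = Mul(-1, Rational(1, 53824)) = Rational(-1, 53824)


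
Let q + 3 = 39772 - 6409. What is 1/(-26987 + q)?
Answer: 1/6373 ≈ 0.00015691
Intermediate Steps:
q = 33360 (q = -3 + (39772 - 6409) = -3 + 33363 = 33360)
1/(-26987 + q) = 1/(-26987 + 33360) = 1/6373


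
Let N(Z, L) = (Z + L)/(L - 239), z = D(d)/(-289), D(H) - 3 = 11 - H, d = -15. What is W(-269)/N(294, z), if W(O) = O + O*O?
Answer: -4981557200/84937 ≈ -58650.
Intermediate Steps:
D(H) = 14 - H (D(H) = 3 + (11 - H) = 14 - H)
W(O) = O + O²
z = -29/289 (z = (14 - 1*(-15))/(-289) = (14 + 15)*(-1/289) = 29*(-1/289) = -29/289 ≈ -0.10035)
N(Z, L) = (L + Z)/(-239 + L)
W(-269)/N(294, z) = (-269*(1 - 269))/(((-29/289 + 294)/(-239 - 29/289))) = (-269*(-268))/(((84937/289)/(-69100/289))) = 72092/((-289/69100*84937/289)) = 72092/(-84937/69100) = 72092*(-69100/84937) = -4981557200/84937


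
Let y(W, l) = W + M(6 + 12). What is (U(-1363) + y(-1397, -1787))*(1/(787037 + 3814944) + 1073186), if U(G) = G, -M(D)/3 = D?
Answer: -13897731370248138/4601981 ≈ -3.0199e+9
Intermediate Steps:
M(D) = -3*D
y(W, l) = -54 + W (y(W, l) = W - 3*(6 + 12) = W - 3*18 = W - 54 = -54 + W)
(U(-1363) + y(-1397, -1787))*(1/(787037 + 3814944) + 1073186) = (-1363 + (-54 - 1397))*(1/(787037 + 3814944) + 1073186) = (-1363 - 1451)*(1/4601981 + 1073186) = -2814*(1/4601981 + 1073186) = -2814*4938781581467/4601981 = -13897731370248138/4601981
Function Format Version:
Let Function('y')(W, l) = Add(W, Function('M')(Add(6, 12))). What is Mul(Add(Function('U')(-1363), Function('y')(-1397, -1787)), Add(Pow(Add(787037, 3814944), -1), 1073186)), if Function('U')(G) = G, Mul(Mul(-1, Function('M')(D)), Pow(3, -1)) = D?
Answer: Rational(-13897731370248138, 4601981) ≈ -3.0199e+9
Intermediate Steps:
Function('M')(D) = Mul(-3, D)
Function('y')(W, l) = Add(-54, W) (Function('y')(W, l) = Add(W, Mul(-3, Add(6, 12))) = Add(W, Mul(-3, 18)) = Add(W, -54) = Add(-54, W))
Mul(Add(Function('U')(-1363), Function('y')(-1397, -1787)), Add(Pow(Add(787037, 3814944), -1), 1073186)) = Mul(Add(-1363, Add(-54, -1397)), Add(Pow(Add(787037, 3814944), -1), 1073186)) = Mul(Add(-1363, -1451), Add(Pow(4601981, -1), 1073186)) = Mul(-2814, Add(Rational(1, 4601981), 1073186)) = Mul(-2814, Rational(4938781581467, 4601981)) = Rational(-13897731370248138, 4601981)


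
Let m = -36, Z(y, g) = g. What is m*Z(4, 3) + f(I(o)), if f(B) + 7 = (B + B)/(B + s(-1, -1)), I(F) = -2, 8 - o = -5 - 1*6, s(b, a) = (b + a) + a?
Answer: -571/5 ≈ -114.20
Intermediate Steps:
s(b, a) = b + 2*a (s(b, a) = (a + b) + a = b + 2*a)
o = 19 (o = 8 - (-5 - 1*6) = 8 - (-5 - 6) = 8 - 1*(-11) = 8 + 11 = 19)
f(B) = -7 + 2*B/(-3 + B) (f(B) = -7 + (B + B)/(B + (-1 + 2*(-1))) = -7 + (2*B)/(B + (-1 - 2)) = -7 + (2*B)/(B - 3) = -7 + (2*B)/(-3 + B) = -7 + 2*B/(-3 + B))
m*Z(4, 3) + f(I(o)) = -36*3 + (21 - 5*(-2))/(-3 - 2) = -108 + (21 + 10)/(-5) = -108 - 1/5*31 = -108 - 31/5 = -571/5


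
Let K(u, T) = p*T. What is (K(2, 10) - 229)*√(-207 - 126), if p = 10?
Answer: -387*I*√37 ≈ -2354.0*I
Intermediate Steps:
K(u, T) = 10*T
(K(2, 10) - 229)*√(-207 - 126) = (10*10 - 229)*√(-207 - 126) = (100 - 229)*√(-333) = -387*I*√37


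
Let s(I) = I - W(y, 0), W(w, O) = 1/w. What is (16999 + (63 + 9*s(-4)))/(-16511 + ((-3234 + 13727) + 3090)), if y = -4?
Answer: -68113/11712 ≈ -5.8157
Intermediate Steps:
s(I) = ¼ + I (s(I) = I - 1/(-4) = I - 1*(-¼) = I + ¼ = ¼ + I)
(16999 + (63 + 9*s(-4)))/(-16511 + ((-3234 + 13727) + 3090)) = (16999 + (63 + 9*(¼ - 4)))/(-16511 + ((-3234 + 13727) + 3090)) = (16999 + (63 + 9*(-15/4)))/(-16511 + (10493 + 3090)) = (16999 + (63 - 135/4))/(-16511 + 13583) = (16999 + 117/4)/(-2928) = (68113/4)*(-1/2928) = -68113/11712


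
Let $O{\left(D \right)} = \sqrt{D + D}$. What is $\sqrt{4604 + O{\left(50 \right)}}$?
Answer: $\sqrt{4614} \approx 67.926$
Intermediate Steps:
$O{\left(D \right)} = \sqrt{2} \sqrt{D}$ ($O{\left(D \right)} = \sqrt{2 D} = \sqrt{2} \sqrt{D}$)
$\sqrt{4604 + O{\left(50 \right)}} = \sqrt{4604 + \sqrt{2} \sqrt{50}} = \sqrt{4604 + \sqrt{2} \cdot 5 \sqrt{2}} = \sqrt{4604 + 10} = \sqrt{4614}$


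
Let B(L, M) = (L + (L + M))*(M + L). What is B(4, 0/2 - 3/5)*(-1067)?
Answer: -671143/25 ≈ -26846.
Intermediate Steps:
B(L, M) = (L + M)*(M + 2*L) (B(L, M) = (M + 2*L)*(L + M) = (L + M)*(M + 2*L))
B(4, 0/2 - 3/5)*(-1067) = ((0/2 - 3/5)² + 2*4² + 3*4*(0/2 - 3/5))*(-1067) = ((0*(½) - 3*⅕)² + 2*16 + 3*4*(0*(½) - 3*⅕))*(-1067) = ((0 - ⅗)² + 32 + 3*4*(0 - ⅗))*(-1067) = ((-⅗)² + 32 + 3*4*(-⅗))*(-1067) = (9/25 + 32 - 36/5)*(-1067) = (629/25)*(-1067) = -671143/25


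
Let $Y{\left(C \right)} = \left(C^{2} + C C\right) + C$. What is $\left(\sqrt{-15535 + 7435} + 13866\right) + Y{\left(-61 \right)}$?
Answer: $21247 + 90 i \approx 21247.0 + 90.0 i$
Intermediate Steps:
$Y{\left(C \right)} = C + 2 C^{2}$ ($Y{\left(C \right)} = \left(C^{2} + C^{2}\right) + C = 2 C^{2} + C = C + 2 C^{2}$)
$\left(\sqrt{-15535 + 7435} + 13866\right) + Y{\left(-61 \right)} = \left(\sqrt{-15535 + 7435} + 13866\right) - 61 \left(1 + 2 \left(-61\right)\right) = \left(\sqrt{-8100} + 13866\right) - 61 \left(1 - 122\right) = \left(90 i + 13866\right) - -7381 = \left(13866 + 90 i\right) + 7381 = 21247 + 90 i$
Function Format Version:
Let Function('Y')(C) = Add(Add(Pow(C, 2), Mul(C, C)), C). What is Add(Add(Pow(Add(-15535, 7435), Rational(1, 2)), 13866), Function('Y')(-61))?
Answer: Add(21247, Mul(90, I)) ≈ Add(21247., Mul(90.000, I))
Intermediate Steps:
Function('Y')(C) = Add(C, Mul(2, Pow(C, 2))) (Function('Y')(C) = Add(Add(Pow(C, 2), Pow(C, 2)), C) = Add(Mul(2, Pow(C, 2)), C) = Add(C, Mul(2, Pow(C, 2))))
Add(Add(Pow(Add(-15535, 7435), Rational(1, 2)), 13866), Function('Y')(-61)) = Add(Add(Pow(Add(-15535, 7435), Rational(1, 2)), 13866), Mul(-61, Add(1, Mul(2, -61)))) = Add(Add(Pow(-8100, Rational(1, 2)), 13866), Mul(-61, Add(1, -122))) = Add(Add(Mul(90, I), 13866), Mul(-61, -121)) = Add(Add(13866, Mul(90, I)), 7381) = Add(21247, Mul(90, I))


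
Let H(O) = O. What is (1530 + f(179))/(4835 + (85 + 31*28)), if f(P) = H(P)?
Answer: 1709/5788 ≈ 0.29527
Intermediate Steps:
f(P) = P
(1530 + f(179))/(4835 + (85 + 31*28)) = (1530 + 179)/(4835 + (85 + 31*28)) = 1709/(4835 + (85 + 868)) = 1709/(4835 + 953) = 1709/5788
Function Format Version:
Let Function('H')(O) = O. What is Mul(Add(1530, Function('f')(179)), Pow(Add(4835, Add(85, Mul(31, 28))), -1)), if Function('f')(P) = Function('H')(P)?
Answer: Rational(1709, 5788) ≈ 0.29527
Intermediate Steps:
Function('f')(P) = P
Mul(Add(1530, Function('f')(179)), Pow(Add(4835, Add(85, Mul(31, 28))), -1)) = Mul(Add(1530, 179), Pow(Add(4835, Add(85, Mul(31, 28))), -1)) = Mul(1709, Pow(Add(4835, Add(85, 868)), -1)) = Mul(1709, Pow(Add(4835, 953), -1)) = Mul(1709, Pow(5788, -1)) = Mul(1709, Rational(1, 5788)) = Rational(1709, 5788)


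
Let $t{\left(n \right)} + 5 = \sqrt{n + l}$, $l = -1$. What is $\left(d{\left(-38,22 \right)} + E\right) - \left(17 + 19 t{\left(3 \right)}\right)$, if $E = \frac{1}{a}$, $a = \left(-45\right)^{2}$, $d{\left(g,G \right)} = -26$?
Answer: $\frac{105301}{2025} - 19 \sqrt{2} \approx 25.13$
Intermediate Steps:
$a = 2025$
$t{\left(n \right)} = -5 + \sqrt{-1 + n}$ ($t{\left(n \right)} = -5 + \sqrt{n - 1} = -5 + \sqrt{-1 + n}$)
$E = \frac{1}{2025} \approx 0.00049383$
$\left(d{\left(-38,22 \right)} + E\right) - \left(17 + 19 t{\left(3 \right)}\right) = \left(-26 + \frac{1}{2025}\right) - \left(17 + 19 \left(-5 + \sqrt{-1 + 3}\right)\right) = - \frac{52649}{2025} - \left(17 + 19 \left(-5 + \sqrt{2}\right)\right) = - \frac{52649}{2025} + \left(-17 + \left(95 - 19 \sqrt{2}\right)\right) = - \frac{52649}{2025} + \left(78 - 19 \sqrt{2}\right) = \frac{105301}{2025} - 19 \sqrt{2}$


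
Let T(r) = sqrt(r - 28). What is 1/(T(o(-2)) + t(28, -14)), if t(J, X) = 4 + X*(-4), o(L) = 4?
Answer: 5/302 - I*sqrt(6)/1812 ≈ 0.016556 - 0.0013518*I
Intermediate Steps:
t(J, X) = 4 - 4*X
T(r) = sqrt(-28 + r)
1/(T(o(-2)) + t(28, -14)) = 1/(sqrt(-28 + 4) + (4 - 4*(-14))) = 1/(sqrt(-24) + (4 + 56)) = 1/(2*I*sqrt(6) + 60) = 1/(60 + 2*I*sqrt(6))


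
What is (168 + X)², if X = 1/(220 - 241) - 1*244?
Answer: 2550409/441 ≈ 5783.2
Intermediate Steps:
X = -5125/21 (X = 1/(-21) - 244 = -1/21 - 244 = -5125/21 ≈ -244.05)
(168 + X)² = (168 - 5125/21)² = (-1597/21)² = 2550409/441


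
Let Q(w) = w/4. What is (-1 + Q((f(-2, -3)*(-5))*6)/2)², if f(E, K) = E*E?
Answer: 256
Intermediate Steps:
f(E, K) = E²
Q(w) = w/4 (Q(w) = w*(¼) = w/4)
(-1 + Q((f(-2, -3)*(-5))*6)/2)² = (-1 + ((((-2)²*(-5))*6)/4)/2)² = (-1 + (((4*(-5))*6)/4)*(½))² = (-1 + ((-20*6)/4)*(½))² = (-1 + ((¼)*(-120))*(½))² = (-1 - 30*½)² = (-1 - 15)² = (-16)² = 256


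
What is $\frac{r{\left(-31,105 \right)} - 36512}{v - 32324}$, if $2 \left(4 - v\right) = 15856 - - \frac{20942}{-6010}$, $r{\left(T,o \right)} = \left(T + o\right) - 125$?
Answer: $\frac{219743630}{241880009} \approx 0.90848$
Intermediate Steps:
$r{\left(T,o \right)} = -125 + T + o$
$v = - \frac{47612769}{6010}$ ($v = 4 - \frac{15856 - - \frac{20942}{-6010}}{2} = 4 - \frac{15856 - \left(-20942\right) \left(- \frac{1}{6010}\right)}{2} = 4 - \frac{15856 - \frac{10471}{3005}}{2} = 4 - \frac{47636809}{6010} = - \frac{47612769}{6010} \approx -7922.3$)
$\frac{r{\left(-31,105 \right)} - 36512}{v - 32324} = \frac{\left(-125 - 31 + 105\right) - 36512}{- \frac{47612769}{6010} - 32324} = \frac{-51 - 36512}{- \frac{241880009}{6010}} = \left(-51 - 36512\right) \left(- \frac{6010}{241880009}\right) = \left(-36563\right) \left(- \frac{6010}{241880009}\right) = \frac{219743630}{241880009}$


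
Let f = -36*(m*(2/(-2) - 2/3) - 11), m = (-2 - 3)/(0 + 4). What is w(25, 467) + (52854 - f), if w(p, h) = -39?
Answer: 52494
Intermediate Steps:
m = -5/4 ≈ -1.2500
f = 321 (f = -36*(-5*(2/(-2) - 2/3)/4 - 11) = -36*(-5*(2*(-1/2) - 2*1/3)/4 - 11) = -36*(-5*(-1 - 2/3)/4 - 11) = -36*(-5/4*(-5/3) - 11) = -36*(25/12 - 11) = -36*(-107/12) = 321)
w(25, 467) + (52854 - f) = -39 + (52854 - 1*321) = -39 + (52854 - 321) = -39 + 52533 = 52494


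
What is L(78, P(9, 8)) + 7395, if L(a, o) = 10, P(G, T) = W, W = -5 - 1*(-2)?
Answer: 7405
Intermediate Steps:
W = -3 (W = -5 + 2 = -3)
P(G, T) = -3
L(78, P(9, 8)) + 7395 = 10 + 7395 = 7405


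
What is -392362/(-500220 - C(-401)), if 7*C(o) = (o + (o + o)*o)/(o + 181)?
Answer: 604237480/770017599 ≈ 0.78471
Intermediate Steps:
C(o) = (o + 2*o**2)/(7*(181 + o)) (C(o) = ((o + (o + o)*o)/(o + 181))/7 = ((o + (2*o)*o)/(181 + o))/7 = ((o + 2*o**2)/(181 + o))/7 = (o + 2*o**2)/(7*(181 + o)))
-392362/(-500220 - C(-401)) = -392362/(-500220 - (-401)*(1 + 2*(-401))/(7*(181 - 401))) = -392362/(-500220 - (-401)*(1 - 802)/(7*(-220))) = -392362/(-500220 - (-401)*(-1)*(-801)/(7*220)) = -392362/(-500220 - 1*(-321201/1540)) = -392362/(-500220 + 321201/1540) = -392362/(-770017599/1540) = -392362*(-1540/770017599) = 604237480/770017599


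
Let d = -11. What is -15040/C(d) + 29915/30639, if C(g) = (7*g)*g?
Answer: -8887195/529617 ≈ -16.780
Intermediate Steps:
C(g) = 7*g**2
-15040/C(d) + 29915/30639 = -15040/(7*(-11)**2) + 29915/30639 = -15040/(7*121) + 29915*(1/30639) = -15040/847 + 29915/30639 = -8887195/529617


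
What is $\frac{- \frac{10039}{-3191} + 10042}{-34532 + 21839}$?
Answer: $- \frac{10684687}{13501121} \approx -0.79139$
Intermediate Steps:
$\frac{- \frac{10039}{-3191} + 10042}{-34532 + 21839} = \frac{\left(-10039\right) \left(- \frac{1}{3191}\right) + 10042}{-12693} = \left(\frac{10039}{3191} + 10042\right) \left(- \frac{1}{12693}\right) = \frac{32054061}{3191} \left(- \frac{1}{12693}\right) = - \frac{10684687}{13501121}$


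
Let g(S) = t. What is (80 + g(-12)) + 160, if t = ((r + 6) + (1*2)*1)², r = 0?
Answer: 304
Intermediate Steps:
t = 64 (t = ((0 + 6) + (1*2)*1)² = (6 + 2*1)² = (6 + 2)² = 8² = 64)
g(S) = 64
(80 + g(-12)) + 160 = (80 + 64) + 160 = 144 + 160 = 304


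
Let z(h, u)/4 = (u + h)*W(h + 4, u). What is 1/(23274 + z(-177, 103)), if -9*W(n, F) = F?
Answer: 9/239954 ≈ 3.7507e-5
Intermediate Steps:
W(n, F) = -F/9
z(h, u) = -4*u*(h + u)/9 (z(h, u) = 4*((u + h)*(-u/9)) = 4*((h + u)*(-u/9)) = 4*(-u*(h + u)/9) = -4*u*(h + u)/9)
1/(23274 + z(-177, 103)) = 1/(23274 - 4/9*103*(-177 + 103)) = 1/(23274 - 4/9*103*(-74)) = 1/(23274 + 30488/9) = 1/(239954/9) = 9/239954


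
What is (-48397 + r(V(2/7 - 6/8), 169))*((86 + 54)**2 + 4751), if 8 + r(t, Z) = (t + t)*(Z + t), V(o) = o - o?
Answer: -1178710155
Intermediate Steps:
V(o) = 0
r(t, Z) = -8 + 2*t*(Z + t) (r(t, Z) = -8 + (t + t)*(Z + t) = -8 + (2*t)*(Z + t) = -8 + 2*t*(Z + t))
(-48397 + r(V(2/7 - 6/8), 169))*((86 + 54)**2 + 4751) = (-48397 + (-8 + 2*0**2 + 2*169*0))*((86 + 54)**2 + 4751) = (-48397 + (-8 + 2*0 + 0))*(140**2 + 4751) = (-48397 + (-8 + 0 + 0))*(19600 + 4751) = (-48397 - 8)*24351 = -48405*24351 = -1178710155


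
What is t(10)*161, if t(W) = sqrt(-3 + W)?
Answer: 161*sqrt(7) ≈ 425.97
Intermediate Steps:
t(10)*161 = sqrt(-3 + 10)*161 = sqrt(7)*161 = 161*sqrt(7)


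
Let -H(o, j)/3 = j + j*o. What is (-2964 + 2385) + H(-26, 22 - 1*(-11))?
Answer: 1896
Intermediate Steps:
H(o, j) = -3*j - 3*j*o (H(o, j) = -3*(j + j*o) = -3*j - 3*j*o)
(-2964 + 2385) + H(-26, 22 - 1*(-11)) = (-2964 + 2385) - 3*(22 - 1*(-11))*(1 - 26) = -579 - 3*(22 + 11)*(-25) = -579 - 3*33*(-25) = -579 + 2475 = 1896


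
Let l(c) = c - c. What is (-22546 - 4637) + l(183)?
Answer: -27183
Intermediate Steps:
l(c) = 0
(-22546 - 4637) + l(183) = (-22546 - 4637) + 0 = -27183 + 0 = -27183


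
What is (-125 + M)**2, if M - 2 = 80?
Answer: 1849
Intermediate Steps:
M = 82 (M = 2 + 80 = 82)
(-125 + M)**2 = (-125 + 82)**2 = (-43)**2 = 1849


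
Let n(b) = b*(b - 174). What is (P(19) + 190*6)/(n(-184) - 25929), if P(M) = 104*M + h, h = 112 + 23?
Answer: 3251/39943 ≈ 0.081391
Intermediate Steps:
n(b) = b*(-174 + b)
h = 135
P(M) = 135 + 104*M (P(M) = 104*M + 135 = 135 + 104*M)
(P(19) + 190*6)/(n(-184) - 25929) = ((135 + 104*19) + 190*6)/(-184*(-174 - 184) - 25929) = ((135 + 1976) + 1140)/(-184*(-358) - 25929) = (2111 + 1140)/(65872 - 25929) = 3251/39943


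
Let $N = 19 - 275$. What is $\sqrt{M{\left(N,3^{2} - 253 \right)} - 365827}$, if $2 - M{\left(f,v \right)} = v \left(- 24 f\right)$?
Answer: $\sqrt{1133311} \approx 1064.6$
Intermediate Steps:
$N = -256$
$M{\left(f,v \right)} = 2 + 24 f v$ ($M{\left(f,v \right)} = 2 - v \left(- 24 f\right) = 2 - - 24 f v = 2 + 24 f v$)
$\sqrt{M{\left(N,3^{2} - 253 \right)} - 365827} = \sqrt{\left(2 + 24 \left(-256\right) \left(3^{2} - 253\right)\right) - 365827} = \sqrt{\left(2 + 24 \left(-256\right) \left(9 - 253\right)\right) - 365827} = \sqrt{\left(2 + 24 \left(-256\right) \left(-244\right)\right) - 365827} = \sqrt{\left(2 + 1499136\right) - 365827} = \sqrt{1499138 - 365827} = \sqrt{1133311}$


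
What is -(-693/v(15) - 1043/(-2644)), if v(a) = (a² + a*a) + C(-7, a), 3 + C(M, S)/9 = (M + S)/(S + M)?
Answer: 38381/31728 ≈ 1.2097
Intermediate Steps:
C(M, S) = -18 (C(M, S) = -27 + 9*((M + S)/(S + M)) = -27 + 9*((M + S)/(M + S)) = -27 + 9*1 = -27 + 9 = -18)
v(a) = -18 + 2*a² (v(a) = (a² + a*a) - 18 = (a² + a²) - 18 = 2*a² - 18 = -18 + 2*a²)
-(-693/v(15) - 1043/(-2644)) = -(-693/(-18 + 2*15²) - 1043/(-2644)) = -(-693/(-18 + 2*225) - 1043*(-1/2644)) = -(-693/(-18 + 450) + 1043/2644) = -(-693/432 + 1043/2644) = -(-693*1/432 + 1043/2644) = -(-77/48 + 1043/2644) = -1*(-38381/31728) = 38381/31728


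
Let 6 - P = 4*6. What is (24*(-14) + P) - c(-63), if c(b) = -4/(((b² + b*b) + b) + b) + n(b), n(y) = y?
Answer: -568322/1953 ≈ -291.00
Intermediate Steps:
P = -18 (P = 6 - 4*6 = 6 - 1*24 = 6 - 24 = -18)
c(b) = b - 4/(2*b + 2*b²) (c(b) = -4/(((b² + b*b) + b) + b) + b = -4/(((b² + b²) + b) + b) + b = -4/((2*b² + b) + b) + b = -4/((b + 2*b²) + b) + b = -4/(2*b + 2*b²) + b = b - 4/(2*b + 2*b²))
(24*(-14) + P) - c(-63) = (24*(-14) - 18) - (-2 + (-63)² + (-63)³)/((-63)*(1 - 63)) = (-336 - 18) - (-1)*(-2 + 3969 - 250047)/(63*(-62)) = -354 - (-1)*(-1)*(-246080)/(63*62) = -354 - 1*(-123040/1953) = -354 + 123040/1953 = -568322/1953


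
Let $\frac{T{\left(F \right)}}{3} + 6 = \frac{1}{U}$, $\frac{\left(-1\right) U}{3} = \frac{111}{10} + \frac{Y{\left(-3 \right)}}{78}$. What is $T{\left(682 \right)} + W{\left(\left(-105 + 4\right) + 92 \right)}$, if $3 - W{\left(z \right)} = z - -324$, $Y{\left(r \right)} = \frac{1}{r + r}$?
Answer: $- \frac{8572110}{25969} \approx -330.09$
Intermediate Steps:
$Y{\left(r \right)} = \frac{1}{2 r}$
$U = - \frac{25969}{780}$ ($U = - 3 \left(\frac{111}{10} + \frac{\frac{1}{2} \frac{1}{-3}}{78}\right) = - 3 \left(111 \cdot \frac{1}{10} + \frac{1}{2} \left(- \frac{1}{3}\right) \frac{1}{78}\right) = - 3 \left(\frac{111}{10} - \frac{1}{468}\right) = \left(-3\right) \frac{25969}{2340} = - \frac{25969}{780} \approx -33.294$)
$W{\left(z \right)} = -321 - z$ ($W{\left(z \right)} = 3 - \left(z - -324\right) = 3 - \left(z + 324\right) = 3 - \left(324 + z\right) = -321 - z$)
$T{\left(F \right)} = - \frac{469782}{25969}$ ($T{\left(F \right)} = -18 + \frac{3}{- \frac{25969}{780}} = -18 + 3 \left(- \frac{780}{25969}\right) = -18 - \frac{2340}{25969} = - \frac{469782}{25969}$)
$T{\left(682 \right)} + W{\left(\left(-105 + 4\right) + 92 \right)} = - \frac{469782}{25969} - 312 = - \frac{8572110}{25969}$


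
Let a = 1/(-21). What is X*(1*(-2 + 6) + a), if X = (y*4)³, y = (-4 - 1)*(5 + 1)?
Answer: -47808000/7 ≈ -6.8297e+6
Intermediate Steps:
y = -30 (y = -5*6 = -30)
a = -1/21 (a = 1*(-1/21) = -1/21 ≈ -0.047619)
X = -1728000 (X = (-30*4)³ = (-120)³ = -1728000)
X*(1*(-2 + 6) + a) = -1728000*(1*(-2 + 6) - 1/21) = -1728000*(1*4 - 1/21) = -1728000*(4 - 1/21) = -1728000*83/21 = -47808000/7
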